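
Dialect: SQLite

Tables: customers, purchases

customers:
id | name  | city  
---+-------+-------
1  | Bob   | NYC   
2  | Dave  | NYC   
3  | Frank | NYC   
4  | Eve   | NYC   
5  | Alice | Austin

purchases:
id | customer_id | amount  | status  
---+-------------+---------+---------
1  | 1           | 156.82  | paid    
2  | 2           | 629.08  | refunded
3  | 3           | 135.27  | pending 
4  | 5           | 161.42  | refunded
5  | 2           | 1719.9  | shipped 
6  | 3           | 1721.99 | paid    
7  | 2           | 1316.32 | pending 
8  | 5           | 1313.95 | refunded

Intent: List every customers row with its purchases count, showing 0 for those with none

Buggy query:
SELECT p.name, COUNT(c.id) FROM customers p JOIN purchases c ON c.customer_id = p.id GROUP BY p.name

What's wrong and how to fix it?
Bug: An inner join excludes parents with zero children

Fix: Use LEFT JOIN so parents without children still appear (COUNT(c.id) gives 0)

Corrected query:
SELECT p.name, COUNT(c.id) FROM customers p LEFT JOIN purchases c ON c.customer_id = p.id GROUP BY p.name

Result:
name  | COUNT(c.id)
------+------------
Alice | 2          
Bob   | 1          
Dave  | 3          
Eve   | 0          
Frank | 2          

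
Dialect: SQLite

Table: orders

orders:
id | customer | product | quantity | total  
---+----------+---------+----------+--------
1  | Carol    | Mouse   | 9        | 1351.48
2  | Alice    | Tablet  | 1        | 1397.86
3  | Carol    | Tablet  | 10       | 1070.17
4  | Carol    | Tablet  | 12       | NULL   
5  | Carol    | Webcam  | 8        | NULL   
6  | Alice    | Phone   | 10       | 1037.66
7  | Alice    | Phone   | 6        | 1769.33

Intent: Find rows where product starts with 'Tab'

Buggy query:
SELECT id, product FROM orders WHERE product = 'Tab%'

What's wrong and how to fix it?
Bug: '=' compares the literal string including the % character; pattern matching needs LIKE

Fix: Replace '=' with LIKE so 'Tab%' is treated as a pattern

Corrected query:
SELECT id, product FROM orders WHERE product LIKE 'Tab%'

Result:
id | product
---+--------
2  | Tablet 
3  | Tablet 
4  | Tablet 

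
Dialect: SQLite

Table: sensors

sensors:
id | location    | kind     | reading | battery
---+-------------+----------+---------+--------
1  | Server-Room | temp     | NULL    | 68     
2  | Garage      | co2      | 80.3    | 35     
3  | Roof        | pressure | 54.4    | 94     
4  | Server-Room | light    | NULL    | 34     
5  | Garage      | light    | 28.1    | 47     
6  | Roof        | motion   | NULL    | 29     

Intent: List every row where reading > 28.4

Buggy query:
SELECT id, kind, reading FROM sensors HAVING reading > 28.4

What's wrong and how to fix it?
Bug: HAVING filters the output of aggregation, but this query has no GROUP BY and no aggregate functions, so SQLite rejects it (HAVING clause on a non-aggregate query); the condition here is per row

Fix: Replace HAVING with WHERE since the condition applies to individual rows

Corrected query:
SELECT id, kind, reading FROM sensors WHERE reading > 28.4

Result:
id | kind     | reading
---+----------+--------
2  | co2      | 80.3   
3  | pressure | 54.4   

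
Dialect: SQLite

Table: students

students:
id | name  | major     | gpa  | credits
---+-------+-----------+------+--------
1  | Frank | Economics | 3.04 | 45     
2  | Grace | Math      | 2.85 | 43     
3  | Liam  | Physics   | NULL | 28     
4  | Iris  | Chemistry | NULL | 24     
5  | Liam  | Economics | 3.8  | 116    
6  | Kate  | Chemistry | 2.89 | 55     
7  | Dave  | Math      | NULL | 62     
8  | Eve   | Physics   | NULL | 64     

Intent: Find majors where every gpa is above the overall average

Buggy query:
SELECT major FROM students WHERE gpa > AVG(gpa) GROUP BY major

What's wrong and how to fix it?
Bug: AVG() is an aggregate; it can't sit directly in WHERE

Fix: Compute the overall average in a scalar subquery and compare each group's MIN against it in HAVING

Corrected query:
SELECT major FROM students GROUP BY major HAVING MIN(gpa) > (SELECT AVG(gpa) FROM students)

Result:
(no rows)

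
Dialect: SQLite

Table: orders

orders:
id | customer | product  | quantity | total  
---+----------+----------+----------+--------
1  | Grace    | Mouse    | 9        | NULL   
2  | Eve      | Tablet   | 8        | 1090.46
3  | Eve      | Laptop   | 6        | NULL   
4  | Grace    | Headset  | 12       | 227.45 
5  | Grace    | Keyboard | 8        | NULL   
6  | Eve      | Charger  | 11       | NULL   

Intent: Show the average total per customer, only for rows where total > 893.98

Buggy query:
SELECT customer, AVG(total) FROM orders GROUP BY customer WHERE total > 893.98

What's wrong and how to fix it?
Bug: WHERE cannot follow GROUP BY

Fix: Move the WHERE clause before GROUP BY

Corrected query:
SELECT customer, AVG(total) FROM orders WHERE total > 893.98 GROUP BY customer

Result:
customer | AVG(total)
---------+-----------
Eve      | 1090.46   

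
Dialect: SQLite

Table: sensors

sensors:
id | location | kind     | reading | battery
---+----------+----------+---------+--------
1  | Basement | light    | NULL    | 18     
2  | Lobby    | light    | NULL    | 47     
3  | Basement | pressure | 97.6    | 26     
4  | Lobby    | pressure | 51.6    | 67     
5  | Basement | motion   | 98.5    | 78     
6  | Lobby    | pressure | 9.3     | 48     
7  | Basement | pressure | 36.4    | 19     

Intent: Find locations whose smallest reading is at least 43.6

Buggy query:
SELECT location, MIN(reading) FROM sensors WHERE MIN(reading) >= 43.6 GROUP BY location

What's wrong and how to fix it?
Bug: Aggregates like MIN are computed per group after WHERE runs

Fix: Use HAVING for the per-group MIN condition

Corrected query:
SELECT location, MIN(reading) FROM sensors GROUP BY location HAVING MIN(reading) >= 43.6

Result:
(no rows)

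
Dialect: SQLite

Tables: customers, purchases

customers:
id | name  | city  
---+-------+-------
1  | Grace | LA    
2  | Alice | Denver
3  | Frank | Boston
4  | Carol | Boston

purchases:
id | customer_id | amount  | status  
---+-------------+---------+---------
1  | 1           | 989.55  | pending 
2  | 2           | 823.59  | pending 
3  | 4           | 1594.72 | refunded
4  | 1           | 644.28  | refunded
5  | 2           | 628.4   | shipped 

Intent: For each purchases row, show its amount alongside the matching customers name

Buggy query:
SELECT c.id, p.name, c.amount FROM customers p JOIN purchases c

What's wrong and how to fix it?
Bug: JOIN with no ON clause produces a cartesian product; every purchases row pairs with every customers row

Fix: Add ON c.customer_id = p.id to the JOIN

Corrected query:
SELECT c.id, p.name, c.amount FROM customers p JOIN purchases c ON c.customer_id = p.id

Result:
id | name  | amount 
---+-------+--------
1  | Grace | 989.55 
2  | Alice | 823.59 
3  | Carol | 1594.72
4  | Grace | 644.28 
5  | Alice | 628.4  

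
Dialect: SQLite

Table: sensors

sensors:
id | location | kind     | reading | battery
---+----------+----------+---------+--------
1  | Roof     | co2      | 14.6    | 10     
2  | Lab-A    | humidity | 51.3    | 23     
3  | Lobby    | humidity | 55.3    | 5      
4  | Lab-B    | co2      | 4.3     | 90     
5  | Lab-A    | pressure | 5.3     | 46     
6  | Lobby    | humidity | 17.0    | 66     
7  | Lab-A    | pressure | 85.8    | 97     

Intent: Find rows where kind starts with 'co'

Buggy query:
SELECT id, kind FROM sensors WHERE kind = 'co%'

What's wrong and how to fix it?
Bug: '=' compares the literal string including the % character; pattern matching needs LIKE

Fix: Replace '=' with LIKE so 'co%' is treated as a pattern

Corrected query:
SELECT id, kind FROM sensors WHERE kind LIKE 'co%'

Result:
id | kind
---+-----
1  | co2 
4  | co2 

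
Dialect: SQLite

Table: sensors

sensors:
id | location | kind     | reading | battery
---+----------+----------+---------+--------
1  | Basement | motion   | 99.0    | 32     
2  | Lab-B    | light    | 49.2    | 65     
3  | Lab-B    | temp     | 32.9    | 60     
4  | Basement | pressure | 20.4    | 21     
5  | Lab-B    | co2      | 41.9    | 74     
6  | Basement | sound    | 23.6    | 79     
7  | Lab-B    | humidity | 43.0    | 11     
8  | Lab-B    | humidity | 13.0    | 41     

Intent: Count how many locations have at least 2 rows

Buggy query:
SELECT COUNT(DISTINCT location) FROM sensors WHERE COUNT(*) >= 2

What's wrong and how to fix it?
Bug: COUNT(*) cannot appear in WHERE; the per-group count doesn't exist yet

Fix: Group first with HAVING COUNT(*) >= 2, then COUNT the resulting groups

Corrected query:
SELECT COUNT(*) FROM (SELECT location FROM sensors GROUP BY location HAVING COUNT(*) >= 2)

Result:
COUNT(*)
--------
2       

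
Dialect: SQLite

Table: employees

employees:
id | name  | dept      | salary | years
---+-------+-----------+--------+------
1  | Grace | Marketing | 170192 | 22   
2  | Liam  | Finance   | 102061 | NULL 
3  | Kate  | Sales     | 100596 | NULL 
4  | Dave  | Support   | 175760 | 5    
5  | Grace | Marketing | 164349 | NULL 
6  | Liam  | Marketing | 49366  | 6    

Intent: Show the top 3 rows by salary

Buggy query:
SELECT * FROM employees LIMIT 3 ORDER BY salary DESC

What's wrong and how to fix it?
Bug: LIMIT must come after ORDER BY

Fix: Sort with ORDER BY, then apply LIMIT

Corrected query:
SELECT * FROM employees ORDER BY salary DESC LIMIT 3

Result:
id | name  | dept      | salary | years
---+-------+-----------+--------+------
4  | Dave  | Support   | 175760 | 5    
1  | Grace | Marketing | 170192 | 22   
5  | Grace | Marketing | 164349 | NULL 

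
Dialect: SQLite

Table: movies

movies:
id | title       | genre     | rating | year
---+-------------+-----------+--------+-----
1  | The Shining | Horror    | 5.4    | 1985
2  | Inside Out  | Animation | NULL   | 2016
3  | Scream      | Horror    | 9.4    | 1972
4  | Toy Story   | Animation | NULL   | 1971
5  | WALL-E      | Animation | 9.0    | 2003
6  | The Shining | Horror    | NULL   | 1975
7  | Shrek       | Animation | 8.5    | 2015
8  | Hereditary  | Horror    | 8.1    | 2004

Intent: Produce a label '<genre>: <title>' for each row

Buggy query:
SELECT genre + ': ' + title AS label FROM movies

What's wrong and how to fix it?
Bug: SQLite uses || for string concatenation; + coerces text to numbers (yielding 0)

Fix: Use the || operator for string concatenation

Corrected query:
SELECT genre || ': ' || title AS label FROM movies

Result:
label                
---------------------
Horror: The Shining  
Animation: Inside Out
Horror: Scream       
Animation: Toy Story 
Animation: WALL-E    
Horror: The Shining  
Animation: Shrek     
Horror: Hereditary   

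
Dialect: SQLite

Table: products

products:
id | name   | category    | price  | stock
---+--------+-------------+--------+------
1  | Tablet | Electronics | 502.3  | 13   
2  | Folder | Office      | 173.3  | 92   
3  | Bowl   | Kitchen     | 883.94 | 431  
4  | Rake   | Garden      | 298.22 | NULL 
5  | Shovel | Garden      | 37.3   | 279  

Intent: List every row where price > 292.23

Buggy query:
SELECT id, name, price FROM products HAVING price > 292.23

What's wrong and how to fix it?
Bug: HAVING filters the output of aggregation, but this query has no GROUP BY and no aggregate functions, so SQLite rejects it (HAVING clause on a non-aggregate query); the condition here is per row

Fix: Replace HAVING with WHERE since the condition applies to individual rows

Corrected query:
SELECT id, name, price FROM products WHERE price > 292.23

Result:
id | name   | price 
---+--------+-------
1  | Tablet | 502.3 
3  | Bowl   | 883.94
4  | Rake   | 298.22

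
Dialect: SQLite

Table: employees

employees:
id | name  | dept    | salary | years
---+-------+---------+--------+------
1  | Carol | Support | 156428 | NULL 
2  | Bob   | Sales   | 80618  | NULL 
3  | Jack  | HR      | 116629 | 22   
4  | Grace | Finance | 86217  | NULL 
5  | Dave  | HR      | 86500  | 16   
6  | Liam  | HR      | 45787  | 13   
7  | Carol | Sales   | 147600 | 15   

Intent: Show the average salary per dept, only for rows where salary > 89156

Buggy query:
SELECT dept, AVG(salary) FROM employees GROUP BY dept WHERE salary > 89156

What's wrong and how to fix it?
Bug: Row-level WHERE must come before GROUP BY in the clause order

Fix: Place WHERE between FROM and GROUP BY

Corrected query:
SELECT dept, AVG(salary) FROM employees WHERE salary > 89156 GROUP BY dept

Result:
dept    | AVG(salary)
--------+------------
HR      | 116629     
Sales   | 147600     
Support | 156428     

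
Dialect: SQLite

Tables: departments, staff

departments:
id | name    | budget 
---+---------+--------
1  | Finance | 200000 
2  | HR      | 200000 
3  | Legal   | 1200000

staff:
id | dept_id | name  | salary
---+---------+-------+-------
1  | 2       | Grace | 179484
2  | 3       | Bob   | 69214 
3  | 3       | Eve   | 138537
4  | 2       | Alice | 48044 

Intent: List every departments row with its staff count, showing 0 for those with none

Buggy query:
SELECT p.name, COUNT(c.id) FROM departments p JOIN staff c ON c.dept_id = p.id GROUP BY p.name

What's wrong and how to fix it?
Bug: An inner join excludes parents with zero children

Fix: Use LEFT JOIN so parents without children still appear (COUNT(c.id) gives 0)

Corrected query:
SELECT p.name, COUNT(c.id) FROM departments p LEFT JOIN staff c ON c.dept_id = p.id GROUP BY p.name

Result:
name    | COUNT(c.id)
--------+------------
Finance | 0          
HR      | 2          
Legal   | 2          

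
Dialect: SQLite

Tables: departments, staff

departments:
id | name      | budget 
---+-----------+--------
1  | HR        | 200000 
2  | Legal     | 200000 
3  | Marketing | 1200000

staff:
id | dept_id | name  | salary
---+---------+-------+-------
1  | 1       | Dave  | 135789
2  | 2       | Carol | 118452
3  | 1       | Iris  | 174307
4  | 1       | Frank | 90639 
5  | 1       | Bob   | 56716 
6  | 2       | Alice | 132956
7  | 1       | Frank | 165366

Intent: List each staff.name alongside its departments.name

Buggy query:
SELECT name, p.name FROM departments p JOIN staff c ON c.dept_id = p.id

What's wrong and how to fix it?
Bug: Both tables have a 'name' column; the unqualified reference is ambiguous

Fix: Qualify the column with its table alias (c.name)

Corrected query:
SELECT c.name, p.name FROM departments p JOIN staff c ON c.dept_id = p.id

Result:
name  | name 
------+------
Dave  | HR   
Carol | Legal
Iris  | HR   
Frank | HR   
Bob   | HR   
Alice | Legal
Frank | HR   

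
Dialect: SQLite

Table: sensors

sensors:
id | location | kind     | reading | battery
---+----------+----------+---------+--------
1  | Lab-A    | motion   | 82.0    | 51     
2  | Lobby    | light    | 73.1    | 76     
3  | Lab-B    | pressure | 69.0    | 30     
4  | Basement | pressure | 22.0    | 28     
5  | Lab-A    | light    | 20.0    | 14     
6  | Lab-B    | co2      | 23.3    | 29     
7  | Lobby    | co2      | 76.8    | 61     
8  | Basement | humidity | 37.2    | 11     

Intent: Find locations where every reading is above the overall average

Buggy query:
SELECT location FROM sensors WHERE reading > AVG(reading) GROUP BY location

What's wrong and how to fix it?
Bug: AVG() is an aggregate; it can't sit directly in WHERE

Fix: Compute the overall average in a scalar subquery and compare each group's MIN against it in HAVING

Corrected query:
SELECT location FROM sensors GROUP BY location HAVING MIN(reading) > (SELECT AVG(reading) FROM sensors)

Result:
location
--------
Lobby   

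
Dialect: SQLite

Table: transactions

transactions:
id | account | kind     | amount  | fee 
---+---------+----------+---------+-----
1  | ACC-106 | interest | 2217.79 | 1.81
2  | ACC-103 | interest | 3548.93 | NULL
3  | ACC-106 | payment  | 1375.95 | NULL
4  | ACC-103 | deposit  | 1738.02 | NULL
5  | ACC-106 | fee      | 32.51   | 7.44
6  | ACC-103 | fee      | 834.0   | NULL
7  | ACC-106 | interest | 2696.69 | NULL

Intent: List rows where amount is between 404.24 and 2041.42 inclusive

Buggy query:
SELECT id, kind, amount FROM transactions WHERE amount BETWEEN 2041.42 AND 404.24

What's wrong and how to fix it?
Bug: BETWEEN expects the lower bound first; with 2041.42 AND 404.24 the range is empty

Fix: Write BETWEEN 404.24 AND 2041.42

Corrected query:
SELECT id, kind, amount FROM transactions WHERE amount BETWEEN 404.24 AND 2041.42

Result:
id | kind    | amount 
---+---------+--------
3  | payment | 1375.95
4  | deposit | 1738.02
6  | fee     | 834    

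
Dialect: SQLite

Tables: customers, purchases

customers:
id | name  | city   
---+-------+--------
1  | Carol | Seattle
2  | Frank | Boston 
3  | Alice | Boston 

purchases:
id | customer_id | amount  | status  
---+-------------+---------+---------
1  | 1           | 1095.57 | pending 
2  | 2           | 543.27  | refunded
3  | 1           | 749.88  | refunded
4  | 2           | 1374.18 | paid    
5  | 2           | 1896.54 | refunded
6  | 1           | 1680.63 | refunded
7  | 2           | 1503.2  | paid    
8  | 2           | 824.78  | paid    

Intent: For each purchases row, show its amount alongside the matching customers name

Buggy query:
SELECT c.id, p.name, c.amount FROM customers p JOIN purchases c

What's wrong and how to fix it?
Bug: Missing join condition: each purchases row is matched to all customers rows instead of just its own

Fix: Add ON c.customer_id = p.id to the JOIN

Corrected query:
SELECT c.id, p.name, c.amount FROM customers p JOIN purchases c ON c.customer_id = p.id

Result:
id | name  | amount 
---+-------+--------
1  | Carol | 1095.57
2  | Frank | 543.27 
3  | Carol | 749.88 
4  | Frank | 1374.18
5  | Frank | 1896.54
6  | Carol | 1680.63
7  | Frank | 1503.2 
8  | Frank | 824.78 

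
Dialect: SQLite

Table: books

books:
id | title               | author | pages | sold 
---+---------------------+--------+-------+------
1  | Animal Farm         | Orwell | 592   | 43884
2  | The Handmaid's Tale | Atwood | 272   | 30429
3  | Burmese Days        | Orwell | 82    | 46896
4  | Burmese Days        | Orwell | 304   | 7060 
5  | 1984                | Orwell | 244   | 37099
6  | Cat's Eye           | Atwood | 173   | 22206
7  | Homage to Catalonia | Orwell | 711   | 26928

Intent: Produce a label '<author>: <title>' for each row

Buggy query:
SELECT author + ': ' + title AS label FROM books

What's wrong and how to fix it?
Bug: SQLite uses || for string concatenation; + coerces text to numbers (yielding 0)

Fix: Use the || operator for string concatenation

Corrected query:
SELECT author || ': ' || title AS label FROM books

Result:
label                      
---------------------------
Orwell: Animal Farm        
Atwood: The Handmaid's Tale
Orwell: Burmese Days       
Orwell: Burmese Days       
Orwell: 1984               
Atwood: Cat's Eye          
Orwell: Homage to Catalonia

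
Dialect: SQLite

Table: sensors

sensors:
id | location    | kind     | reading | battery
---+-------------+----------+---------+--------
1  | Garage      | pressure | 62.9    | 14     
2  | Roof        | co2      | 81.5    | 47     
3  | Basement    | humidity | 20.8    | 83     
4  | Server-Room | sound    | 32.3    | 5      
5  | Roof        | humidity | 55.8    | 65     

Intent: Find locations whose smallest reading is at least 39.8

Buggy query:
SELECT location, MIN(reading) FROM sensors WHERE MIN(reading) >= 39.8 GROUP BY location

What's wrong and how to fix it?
Bug: Aggregates like MIN are computed per group after WHERE runs

Fix: Use HAVING for the per-group MIN condition

Corrected query:
SELECT location, MIN(reading) FROM sensors GROUP BY location HAVING MIN(reading) >= 39.8

Result:
location | MIN(reading)
---------+-------------
Garage   | 62.9        
Roof     | 55.8        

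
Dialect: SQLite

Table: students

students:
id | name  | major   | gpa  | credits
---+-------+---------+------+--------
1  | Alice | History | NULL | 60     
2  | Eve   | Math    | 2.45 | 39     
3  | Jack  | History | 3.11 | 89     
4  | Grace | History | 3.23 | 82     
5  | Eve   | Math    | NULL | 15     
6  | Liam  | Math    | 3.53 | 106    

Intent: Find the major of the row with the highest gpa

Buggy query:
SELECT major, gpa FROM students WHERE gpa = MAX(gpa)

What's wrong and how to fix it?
Bug: WHERE is evaluated per row; an aggregate over the whole table isn't defined there

Fix: Use a subquery: WHERE gpa = (SELECT MAX(gpa) FROM students)

Corrected query:
SELECT major, gpa FROM students WHERE gpa = (SELECT MAX(gpa) FROM students)

Result:
major | gpa 
------+-----
Math  | 3.53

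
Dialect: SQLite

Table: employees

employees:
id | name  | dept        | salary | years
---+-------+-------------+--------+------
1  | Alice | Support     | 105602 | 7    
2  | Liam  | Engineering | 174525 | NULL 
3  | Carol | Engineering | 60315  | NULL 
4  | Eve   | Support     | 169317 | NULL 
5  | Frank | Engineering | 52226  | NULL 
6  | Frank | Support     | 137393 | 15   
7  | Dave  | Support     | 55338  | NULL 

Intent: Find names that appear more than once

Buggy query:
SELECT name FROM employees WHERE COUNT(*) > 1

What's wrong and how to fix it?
Bug: COUNT(*) is an aggregate and cannot be used in WHERE

Fix: Group first, then use HAVING for the count condition

Corrected query:
SELECT name FROM employees GROUP BY name HAVING COUNT(*) > 1

Result:
name 
-----
Frank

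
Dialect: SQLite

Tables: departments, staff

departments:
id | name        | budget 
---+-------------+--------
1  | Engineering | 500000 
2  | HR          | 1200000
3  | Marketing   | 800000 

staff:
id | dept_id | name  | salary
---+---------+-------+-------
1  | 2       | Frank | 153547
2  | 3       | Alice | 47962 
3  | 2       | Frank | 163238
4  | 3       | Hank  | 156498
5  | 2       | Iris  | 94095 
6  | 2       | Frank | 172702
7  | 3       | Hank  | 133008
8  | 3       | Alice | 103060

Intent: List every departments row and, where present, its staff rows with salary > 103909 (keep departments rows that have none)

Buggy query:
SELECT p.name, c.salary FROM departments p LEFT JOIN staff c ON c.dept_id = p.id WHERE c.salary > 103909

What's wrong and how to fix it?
Bug: A WHERE condition on the right-hand table after LEFT JOIN drops unmatched parents

Fix: Move the right-table condition into the ON clause so unmatched parents are kept

Corrected query:
SELECT p.name, c.salary FROM departments p LEFT JOIN staff c ON c.dept_id = p.id AND c.salary > 103909

Result:
name        | salary
------------+-------
Engineering | NULL  
HR          | 153547
HR          | 163238
HR          | 172702
Marketing   | 133008
Marketing   | 156498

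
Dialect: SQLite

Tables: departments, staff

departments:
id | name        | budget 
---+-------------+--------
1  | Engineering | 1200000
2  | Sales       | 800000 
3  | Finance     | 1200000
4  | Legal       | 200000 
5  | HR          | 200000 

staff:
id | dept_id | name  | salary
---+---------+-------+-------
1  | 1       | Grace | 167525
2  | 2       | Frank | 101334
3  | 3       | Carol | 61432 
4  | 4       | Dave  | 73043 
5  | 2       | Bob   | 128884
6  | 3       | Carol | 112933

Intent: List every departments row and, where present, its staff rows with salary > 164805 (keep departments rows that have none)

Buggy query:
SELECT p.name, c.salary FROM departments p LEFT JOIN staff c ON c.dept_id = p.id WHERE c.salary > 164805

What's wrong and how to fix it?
Bug: Filtering c.salary in WHERE discards the NULL rows produced by LEFT JOIN, turning it into an inner join

Fix: Move the right-table condition into the ON clause so unmatched parents are kept

Corrected query:
SELECT p.name, c.salary FROM departments p LEFT JOIN staff c ON c.dept_id = p.id AND c.salary > 164805

Result:
name        | salary
------------+-------
Engineering | 167525
Sales       | NULL  
Finance     | NULL  
Legal       | NULL  
HR          | NULL  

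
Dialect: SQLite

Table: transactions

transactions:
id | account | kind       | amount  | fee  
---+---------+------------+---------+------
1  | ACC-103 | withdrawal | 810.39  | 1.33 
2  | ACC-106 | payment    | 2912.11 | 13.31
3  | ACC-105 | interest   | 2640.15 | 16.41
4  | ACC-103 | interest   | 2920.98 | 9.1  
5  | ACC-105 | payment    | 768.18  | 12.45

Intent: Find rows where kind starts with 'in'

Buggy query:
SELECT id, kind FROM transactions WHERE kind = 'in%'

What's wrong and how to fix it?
Bug: Wildcards only work with LIKE; '=' treats '%' as a literal character

Fix: Replace '=' with LIKE so 'in%' is treated as a pattern

Corrected query:
SELECT id, kind FROM transactions WHERE kind LIKE 'in%'

Result:
id | kind    
---+---------
3  | interest
4  | interest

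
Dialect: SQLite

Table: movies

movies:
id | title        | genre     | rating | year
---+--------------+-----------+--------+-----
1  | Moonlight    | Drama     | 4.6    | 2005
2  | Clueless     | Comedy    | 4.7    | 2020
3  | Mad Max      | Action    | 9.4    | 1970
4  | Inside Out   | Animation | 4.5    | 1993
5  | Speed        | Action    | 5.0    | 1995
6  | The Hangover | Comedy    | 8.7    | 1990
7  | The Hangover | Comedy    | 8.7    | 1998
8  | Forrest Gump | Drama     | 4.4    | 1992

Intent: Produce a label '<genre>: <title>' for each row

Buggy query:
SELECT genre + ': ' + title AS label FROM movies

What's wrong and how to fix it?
Bug: SQLite uses || for string concatenation; + coerces text to numbers (yielding 0)

Fix: Use the || operator for string concatenation

Corrected query:
SELECT genre || ': ' || title AS label FROM movies

Result:
label                
---------------------
Drama: Moonlight     
Comedy: Clueless     
Action: Mad Max      
Animation: Inside Out
Action: Speed        
Comedy: The Hangover 
Comedy: The Hangover 
Drama: Forrest Gump  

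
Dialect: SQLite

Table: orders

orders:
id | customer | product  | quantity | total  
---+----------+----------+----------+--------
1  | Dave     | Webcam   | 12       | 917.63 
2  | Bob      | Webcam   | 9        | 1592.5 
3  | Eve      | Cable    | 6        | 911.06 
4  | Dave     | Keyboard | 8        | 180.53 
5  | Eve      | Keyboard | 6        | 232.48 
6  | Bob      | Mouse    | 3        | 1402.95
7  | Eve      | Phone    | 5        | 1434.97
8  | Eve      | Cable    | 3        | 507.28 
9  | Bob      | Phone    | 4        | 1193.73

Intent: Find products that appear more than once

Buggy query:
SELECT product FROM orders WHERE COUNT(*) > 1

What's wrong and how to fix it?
Bug: WHERE can't reference COUNT(*); aggregates are computed after WHERE

Fix: GROUP BY product, then filter groups with HAVING COUNT(*) > 1

Corrected query:
SELECT product FROM orders GROUP BY product HAVING COUNT(*) > 1

Result:
product 
--------
Cable   
Keyboard
Phone   
Webcam  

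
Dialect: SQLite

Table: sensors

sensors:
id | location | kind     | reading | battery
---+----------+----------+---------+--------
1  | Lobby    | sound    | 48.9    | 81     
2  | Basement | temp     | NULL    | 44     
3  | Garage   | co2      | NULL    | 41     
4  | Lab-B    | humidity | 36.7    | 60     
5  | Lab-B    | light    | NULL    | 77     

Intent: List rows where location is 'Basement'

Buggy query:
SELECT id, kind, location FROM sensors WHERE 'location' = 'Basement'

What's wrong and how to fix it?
Bug: Single quotes denote string literals in SQL; the column name is being compared as a constant string

Fix: Remove the quotes around the column name (or use double quotes for an identifier)

Corrected query:
SELECT id, kind, location FROM sensors WHERE location = 'Basement'

Result:
id | kind | location
---+------+---------
2  | temp | Basement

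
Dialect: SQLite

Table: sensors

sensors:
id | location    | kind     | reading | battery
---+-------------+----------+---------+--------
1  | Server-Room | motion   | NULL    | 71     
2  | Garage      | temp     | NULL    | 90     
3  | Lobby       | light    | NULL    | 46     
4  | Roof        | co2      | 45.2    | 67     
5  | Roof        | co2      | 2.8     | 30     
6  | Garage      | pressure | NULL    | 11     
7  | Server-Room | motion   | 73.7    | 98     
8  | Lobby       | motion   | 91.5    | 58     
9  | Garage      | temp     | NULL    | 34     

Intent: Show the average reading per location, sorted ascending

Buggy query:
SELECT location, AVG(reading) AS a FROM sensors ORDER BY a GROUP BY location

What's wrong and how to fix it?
Bug: GROUP BY must precede ORDER BY

Fix: Move ORDER BY to the end, after GROUP BY

Corrected query:
SELECT location, AVG(reading) AS a FROM sensors GROUP BY location ORDER BY a

Result:
location    | a   
------------+-----
Garage      | NULL
Roof        | 24  
Server-Room | 73.7
Lobby       | 91.5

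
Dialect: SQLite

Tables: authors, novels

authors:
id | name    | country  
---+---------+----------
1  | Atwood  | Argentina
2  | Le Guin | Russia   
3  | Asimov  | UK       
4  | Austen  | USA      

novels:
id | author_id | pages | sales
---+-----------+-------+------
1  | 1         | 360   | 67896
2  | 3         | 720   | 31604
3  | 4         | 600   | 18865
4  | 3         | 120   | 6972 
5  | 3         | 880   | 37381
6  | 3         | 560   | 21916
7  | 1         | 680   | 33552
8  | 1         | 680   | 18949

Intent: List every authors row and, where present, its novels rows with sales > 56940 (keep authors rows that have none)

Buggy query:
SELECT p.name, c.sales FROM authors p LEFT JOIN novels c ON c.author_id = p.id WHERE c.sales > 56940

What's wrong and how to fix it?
Bug: Filtering c.sales in WHERE discards the NULL rows produced by LEFT JOIN, turning it into an inner join

Fix: Move the right-table condition into the ON clause so unmatched parents are kept

Corrected query:
SELECT p.name, c.sales FROM authors p LEFT JOIN novels c ON c.author_id = p.id AND c.sales > 56940

Result:
name    | sales
--------+------
Atwood  | 67896
Le Guin | NULL 
Asimov  | NULL 
Austen  | NULL 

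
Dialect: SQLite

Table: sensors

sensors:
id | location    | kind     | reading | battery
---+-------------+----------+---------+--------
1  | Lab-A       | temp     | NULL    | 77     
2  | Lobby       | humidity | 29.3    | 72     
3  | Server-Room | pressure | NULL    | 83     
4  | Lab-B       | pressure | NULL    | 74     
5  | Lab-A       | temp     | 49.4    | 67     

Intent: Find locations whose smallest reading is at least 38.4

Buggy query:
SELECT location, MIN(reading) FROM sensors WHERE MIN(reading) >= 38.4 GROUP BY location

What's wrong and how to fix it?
Bug: MIN() in WHERE is a misuse of aggregate

Fix: Replace WHERE with HAVING after the GROUP BY

Corrected query:
SELECT location, MIN(reading) FROM sensors GROUP BY location HAVING MIN(reading) >= 38.4

Result:
location | MIN(reading)
---------+-------------
Lab-A    | 49.4        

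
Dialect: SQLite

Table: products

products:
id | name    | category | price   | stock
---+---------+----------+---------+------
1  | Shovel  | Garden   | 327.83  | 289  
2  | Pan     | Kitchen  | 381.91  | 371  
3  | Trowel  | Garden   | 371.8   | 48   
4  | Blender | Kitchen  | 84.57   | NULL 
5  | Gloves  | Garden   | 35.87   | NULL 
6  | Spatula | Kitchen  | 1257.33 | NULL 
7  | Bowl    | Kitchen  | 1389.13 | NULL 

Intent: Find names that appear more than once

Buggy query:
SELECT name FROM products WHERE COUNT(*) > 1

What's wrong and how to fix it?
Bug: COUNT(*) is an aggregate and cannot be used in WHERE

Fix: GROUP BY name, then filter groups with HAVING COUNT(*) > 1

Corrected query:
SELECT name FROM products GROUP BY name HAVING COUNT(*) > 1

Result:
(no rows)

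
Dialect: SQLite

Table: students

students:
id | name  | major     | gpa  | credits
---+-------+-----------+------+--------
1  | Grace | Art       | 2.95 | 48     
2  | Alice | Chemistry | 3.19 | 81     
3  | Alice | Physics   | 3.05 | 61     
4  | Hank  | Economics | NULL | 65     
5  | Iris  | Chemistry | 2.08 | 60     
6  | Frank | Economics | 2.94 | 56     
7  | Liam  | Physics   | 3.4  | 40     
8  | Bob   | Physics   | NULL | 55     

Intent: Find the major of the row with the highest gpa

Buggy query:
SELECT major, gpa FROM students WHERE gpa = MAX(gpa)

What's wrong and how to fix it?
Bug: MAX(gpa) is an aggregate and cannot be used directly in WHERE

Fix: Wrap MAX in a scalar subquery so WHERE compares against a single value

Corrected query:
SELECT major, gpa FROM students WHERE gpa = (SELECT MAX(gpa) FROM students)

Result:
major   | gpa
--------+----
Physics | 3.4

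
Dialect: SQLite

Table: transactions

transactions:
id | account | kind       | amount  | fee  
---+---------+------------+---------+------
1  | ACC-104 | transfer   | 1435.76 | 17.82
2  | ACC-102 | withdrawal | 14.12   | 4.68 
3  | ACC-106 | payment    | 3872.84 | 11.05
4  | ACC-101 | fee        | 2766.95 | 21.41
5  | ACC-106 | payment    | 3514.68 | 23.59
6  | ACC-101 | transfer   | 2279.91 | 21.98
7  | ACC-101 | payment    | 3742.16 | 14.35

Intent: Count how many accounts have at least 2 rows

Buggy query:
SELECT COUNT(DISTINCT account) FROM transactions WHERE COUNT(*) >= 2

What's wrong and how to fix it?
Bug: COUNT(*) cannot appear in WHERE; the per-group count doesn't exist yet

Fix: Group first with HAVING COUNT(*) >= 2, then COUNT the resulting groups

Corrected query:
SELECT COUNT(*) FROM (SELECT account FROM transactions GROUP BY account HAVING COUNT(*) >= 2)

Result:
COUNT(*)
--------
2       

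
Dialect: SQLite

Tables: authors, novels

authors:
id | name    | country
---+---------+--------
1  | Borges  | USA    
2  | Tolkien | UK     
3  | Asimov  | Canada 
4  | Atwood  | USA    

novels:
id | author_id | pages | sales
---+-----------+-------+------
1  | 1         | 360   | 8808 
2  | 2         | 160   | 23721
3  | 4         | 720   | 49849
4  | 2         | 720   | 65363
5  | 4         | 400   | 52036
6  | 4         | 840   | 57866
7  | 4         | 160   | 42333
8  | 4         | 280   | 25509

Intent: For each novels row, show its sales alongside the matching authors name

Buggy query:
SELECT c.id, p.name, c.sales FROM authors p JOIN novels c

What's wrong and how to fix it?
Bug: Missing join condition: each novels row is matched to all authors rows instead of just its own

Fix: Specify the join condition linking the foreign key to the parent id

Corrected query:
SELECT c.id, p.name, c.sales FROM authors p JOIN novels c ON c.author_id = p.id

Result:
id | name    | sales
---+---------+------
1  | Borges  | 8808 
2  | Tolkien | 23721
3  | Atwood  | 49849
4  | Tolkien | 65363
5  | Atwood  | 52036
6  | Atwood  | 57866
7  | Atwood  | 42333
8  | Atwood  | 25509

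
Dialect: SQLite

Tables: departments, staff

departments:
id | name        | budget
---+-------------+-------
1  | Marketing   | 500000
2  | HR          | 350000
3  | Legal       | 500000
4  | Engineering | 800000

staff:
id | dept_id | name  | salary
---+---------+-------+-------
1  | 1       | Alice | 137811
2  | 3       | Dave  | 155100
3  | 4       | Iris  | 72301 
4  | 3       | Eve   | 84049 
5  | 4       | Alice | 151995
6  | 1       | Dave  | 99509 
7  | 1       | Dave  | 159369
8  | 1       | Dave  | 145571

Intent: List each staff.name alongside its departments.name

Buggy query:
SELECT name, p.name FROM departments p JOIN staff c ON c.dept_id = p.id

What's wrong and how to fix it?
Bug: Both tables have a 'name' column; the unqualified reference is ambiguous

Fix: Qualify the column with its table alias (c.name)

Corrected query:
SELECT c.name, p.name FROM departments p JOIN staff c ON c.dept_id = p.id

Result:
name  | name       
------+------------
Alice | Marketing  
Dave  | Legal      
Iris  | Engineering
Eve   | Legal      
Alice | Engineering
Dave  | Marketing  
Dave  | Marketing  
Dave  | Marketing  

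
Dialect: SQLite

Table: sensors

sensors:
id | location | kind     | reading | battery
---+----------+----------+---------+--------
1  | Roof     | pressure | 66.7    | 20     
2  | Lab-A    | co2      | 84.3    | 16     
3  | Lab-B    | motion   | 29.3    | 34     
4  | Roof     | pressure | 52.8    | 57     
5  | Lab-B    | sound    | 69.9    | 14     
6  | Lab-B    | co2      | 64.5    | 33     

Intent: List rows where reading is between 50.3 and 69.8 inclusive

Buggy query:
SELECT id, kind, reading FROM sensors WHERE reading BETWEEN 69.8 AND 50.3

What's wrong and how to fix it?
Bug: BETWEEN expects the lower bound first; with 69.8 AND 50.3 the range is empty

Fix: Swap the bounds so the smaller value comes first

Corrected query:
SELECT id, kind, reading FROM sensors WHERE reading BETWEEN 50.3 AND 69.8

Result:
id | kind     | reading
---+----------+--------
1  | pressure | 66.7   
4  | pressure | 52.8   
6  | co2      | 64.5   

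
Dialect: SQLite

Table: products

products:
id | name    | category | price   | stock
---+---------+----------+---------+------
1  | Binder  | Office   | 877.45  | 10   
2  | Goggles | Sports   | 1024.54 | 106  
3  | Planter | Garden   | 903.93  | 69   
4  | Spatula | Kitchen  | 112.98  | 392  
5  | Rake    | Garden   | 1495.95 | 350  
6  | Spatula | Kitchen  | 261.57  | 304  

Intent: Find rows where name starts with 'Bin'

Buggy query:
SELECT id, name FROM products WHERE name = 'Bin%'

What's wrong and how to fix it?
Bug: Wildcards only work with LIKE; '=' treats '%' as a literal character

Fix: Use LIKE for wildcard pattern matching

Corrected query:
SELECT id, name FROM products WHERE name LIKE 'Bin%'

Result:
id | name  
---+-------
1  | Binder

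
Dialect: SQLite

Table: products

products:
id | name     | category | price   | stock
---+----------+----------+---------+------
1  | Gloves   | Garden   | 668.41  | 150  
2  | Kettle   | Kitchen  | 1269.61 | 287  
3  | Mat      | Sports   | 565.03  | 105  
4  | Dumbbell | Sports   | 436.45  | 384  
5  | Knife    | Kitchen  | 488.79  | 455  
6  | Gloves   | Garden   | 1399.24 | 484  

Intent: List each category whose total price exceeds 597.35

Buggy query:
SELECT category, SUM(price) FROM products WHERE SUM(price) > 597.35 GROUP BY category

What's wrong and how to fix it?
Bug: WHERE runs before GROUP BY, so aggregates aren't available there

Fix: Use HAVING (which filters groups after aggregation) instead of WHERE

Corrected query:
SELECT category, SUM(price) FROM products GROUP BY category HAVING SUM(price) > 597.35

Result:
category | SUM(price)
---------+-----------
Garden   | 2067.65   
Kitchen  | 1758.4    
Sports   | 1001.48   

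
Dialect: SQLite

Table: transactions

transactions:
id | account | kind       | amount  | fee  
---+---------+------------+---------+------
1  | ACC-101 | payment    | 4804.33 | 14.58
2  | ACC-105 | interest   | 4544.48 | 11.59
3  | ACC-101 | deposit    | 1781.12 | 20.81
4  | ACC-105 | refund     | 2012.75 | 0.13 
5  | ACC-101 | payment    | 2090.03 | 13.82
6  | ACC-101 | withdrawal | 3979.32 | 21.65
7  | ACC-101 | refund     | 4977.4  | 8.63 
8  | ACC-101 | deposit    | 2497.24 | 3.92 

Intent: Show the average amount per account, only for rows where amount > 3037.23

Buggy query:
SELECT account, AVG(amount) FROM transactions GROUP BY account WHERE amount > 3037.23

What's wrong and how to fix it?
Bug: WHERE cannot follow GROUP BY

Fix: Move the WHERE clause before GROUP BY

Corrected query:
SELECT account, AVG(amount) FROM transactions WHERE amount > 3037.23 GROUP BY account

Result:
account | AVG(amount)
--------+------------
ACC-101 | 4587.016667
ACC-105 | 4544.48    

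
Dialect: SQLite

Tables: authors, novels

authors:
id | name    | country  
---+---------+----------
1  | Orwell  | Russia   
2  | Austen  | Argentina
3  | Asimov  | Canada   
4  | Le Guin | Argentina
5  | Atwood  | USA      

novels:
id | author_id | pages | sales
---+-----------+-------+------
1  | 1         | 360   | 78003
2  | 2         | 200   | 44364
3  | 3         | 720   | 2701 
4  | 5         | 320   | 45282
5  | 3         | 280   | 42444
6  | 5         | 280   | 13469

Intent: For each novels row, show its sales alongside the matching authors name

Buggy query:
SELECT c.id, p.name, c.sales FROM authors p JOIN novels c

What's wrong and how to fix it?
Bug: Missing join condition: each novels row is matched to all authors rows instead of just its own

Fix: Add ON c.author_id = p.id to the JOIN

Corrected query:
SELECT c.id, p.name, c.sales FROM authors p JOIN novels c ON c.author_id = p.id

Result:
id | name   | sales
---+--------+------
1  | Orwell | 78003
2  | Austen | 44364
3  | Asimov | 2701 
4  | Atwood | 45282
5  | Asimov | 42444
6  | Atwood | 13469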